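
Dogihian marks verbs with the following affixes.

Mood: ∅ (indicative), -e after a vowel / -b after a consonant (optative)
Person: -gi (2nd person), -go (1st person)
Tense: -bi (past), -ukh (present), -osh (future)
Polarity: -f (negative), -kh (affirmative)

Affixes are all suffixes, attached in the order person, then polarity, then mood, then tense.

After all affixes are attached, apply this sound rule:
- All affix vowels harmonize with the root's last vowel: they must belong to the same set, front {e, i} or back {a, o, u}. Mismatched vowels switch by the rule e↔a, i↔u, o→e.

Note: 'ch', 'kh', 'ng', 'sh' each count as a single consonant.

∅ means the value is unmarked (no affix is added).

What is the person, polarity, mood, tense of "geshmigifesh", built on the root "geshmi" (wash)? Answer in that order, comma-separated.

2nd person, negative, indicative, future

Segment: geshmi-gi-f-osh.
person: -gi → 2nd person.
polarity: -f → negative.
mood: ∅ → indicative.
tense: -osh → future.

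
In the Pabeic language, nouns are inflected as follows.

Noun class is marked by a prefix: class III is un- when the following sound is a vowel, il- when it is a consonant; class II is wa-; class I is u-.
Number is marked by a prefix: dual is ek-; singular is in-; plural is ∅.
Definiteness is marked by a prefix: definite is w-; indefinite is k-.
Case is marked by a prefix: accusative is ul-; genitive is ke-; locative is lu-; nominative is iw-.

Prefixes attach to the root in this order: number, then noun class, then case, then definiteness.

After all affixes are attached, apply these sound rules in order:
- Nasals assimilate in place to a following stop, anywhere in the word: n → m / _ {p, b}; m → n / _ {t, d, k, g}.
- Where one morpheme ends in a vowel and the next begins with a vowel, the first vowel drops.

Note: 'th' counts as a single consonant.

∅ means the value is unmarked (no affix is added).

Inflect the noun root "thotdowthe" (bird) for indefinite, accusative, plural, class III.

kulilthotdowthe

number = plural: zero marking, form stays thotdowthe.
Attach noun class class III il- (before consonant 'th') → ilthotdowthe.
Attach case accusative ul- → ulilthotdowthe.
Attach definiteness indefinite k- → kulilthotdowthe.
Nasal assimilation: no change.
Vowel deletion: no change.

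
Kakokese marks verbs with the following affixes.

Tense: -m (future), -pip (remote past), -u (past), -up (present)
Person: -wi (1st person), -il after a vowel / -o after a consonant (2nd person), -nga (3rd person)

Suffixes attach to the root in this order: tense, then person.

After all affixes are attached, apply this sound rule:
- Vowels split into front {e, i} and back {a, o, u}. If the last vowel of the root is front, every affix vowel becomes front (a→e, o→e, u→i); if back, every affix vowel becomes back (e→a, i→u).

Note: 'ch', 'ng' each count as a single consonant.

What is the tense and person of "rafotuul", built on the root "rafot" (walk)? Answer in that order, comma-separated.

Segment: rafot-u-il.
tense: -u → past.
person: -il/o → 2nd person.

past, 2nd person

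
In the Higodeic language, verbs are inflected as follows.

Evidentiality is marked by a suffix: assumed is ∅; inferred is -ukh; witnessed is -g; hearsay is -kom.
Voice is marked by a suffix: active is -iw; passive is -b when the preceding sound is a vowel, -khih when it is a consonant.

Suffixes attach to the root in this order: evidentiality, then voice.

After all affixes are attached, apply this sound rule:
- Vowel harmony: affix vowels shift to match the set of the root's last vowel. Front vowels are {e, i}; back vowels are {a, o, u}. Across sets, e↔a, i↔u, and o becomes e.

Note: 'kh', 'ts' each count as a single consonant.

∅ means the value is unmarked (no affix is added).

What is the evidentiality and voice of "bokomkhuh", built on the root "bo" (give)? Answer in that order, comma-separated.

hearsay, passive

Segment: bo-kom-khih.
evidentiality: -kom → hearsay.
voice: -b/khih → passive.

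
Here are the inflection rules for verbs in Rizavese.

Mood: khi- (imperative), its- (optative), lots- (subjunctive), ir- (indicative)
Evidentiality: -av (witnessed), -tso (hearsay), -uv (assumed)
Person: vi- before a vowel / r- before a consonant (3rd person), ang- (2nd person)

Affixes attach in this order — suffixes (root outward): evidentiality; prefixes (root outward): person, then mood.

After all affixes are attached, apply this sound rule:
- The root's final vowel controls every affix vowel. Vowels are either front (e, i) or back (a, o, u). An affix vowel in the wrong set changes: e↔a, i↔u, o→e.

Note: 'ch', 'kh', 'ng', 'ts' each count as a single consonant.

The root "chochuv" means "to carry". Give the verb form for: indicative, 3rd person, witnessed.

urrchochuvav

Attach person 3rd person r- (before consonant 'ch') → rchochuv.
Attach mood indicative ir- → irrchochuv.
Attach evidentiality witnessed -av → irrchochuvav.
Apply vowel harmony: irrchochuvav → urrchochuvav.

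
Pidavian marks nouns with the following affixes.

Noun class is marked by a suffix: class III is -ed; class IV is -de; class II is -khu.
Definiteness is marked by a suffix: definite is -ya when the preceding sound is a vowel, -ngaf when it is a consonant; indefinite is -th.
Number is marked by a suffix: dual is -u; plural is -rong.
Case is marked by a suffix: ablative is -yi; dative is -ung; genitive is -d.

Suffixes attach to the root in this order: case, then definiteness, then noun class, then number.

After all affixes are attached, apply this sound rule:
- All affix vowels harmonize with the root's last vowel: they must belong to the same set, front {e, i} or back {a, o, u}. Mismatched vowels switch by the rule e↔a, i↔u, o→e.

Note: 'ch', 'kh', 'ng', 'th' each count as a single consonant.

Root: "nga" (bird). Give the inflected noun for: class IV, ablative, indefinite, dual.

ngayuthdau

Attach case ablative -yi → ngayi.
Attach definiteness indefinite -th → ngayith.
Attach noun class class IV -de → ngayithde.
Attach number dual -u → ngayithdeu.
Apply vowel harmony: ngayithdeu → ngayuthdau.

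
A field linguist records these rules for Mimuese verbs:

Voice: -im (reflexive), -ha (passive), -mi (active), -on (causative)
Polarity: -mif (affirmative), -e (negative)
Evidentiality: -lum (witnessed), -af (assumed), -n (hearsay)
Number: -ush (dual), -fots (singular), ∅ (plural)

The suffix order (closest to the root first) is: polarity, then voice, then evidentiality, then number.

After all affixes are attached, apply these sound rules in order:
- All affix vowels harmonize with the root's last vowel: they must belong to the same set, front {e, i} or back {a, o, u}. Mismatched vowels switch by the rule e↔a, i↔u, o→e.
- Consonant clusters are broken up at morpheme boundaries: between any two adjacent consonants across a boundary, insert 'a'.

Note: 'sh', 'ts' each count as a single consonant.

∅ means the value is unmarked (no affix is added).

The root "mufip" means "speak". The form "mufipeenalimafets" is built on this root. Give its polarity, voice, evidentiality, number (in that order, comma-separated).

negative, causative, witnessed, singular

Segment: mufip-e-on-lum-fots.
polarity: -e → negative.
voice: -on → causative.
evidentiality: -lum → witnessed.
number: -fots → singular.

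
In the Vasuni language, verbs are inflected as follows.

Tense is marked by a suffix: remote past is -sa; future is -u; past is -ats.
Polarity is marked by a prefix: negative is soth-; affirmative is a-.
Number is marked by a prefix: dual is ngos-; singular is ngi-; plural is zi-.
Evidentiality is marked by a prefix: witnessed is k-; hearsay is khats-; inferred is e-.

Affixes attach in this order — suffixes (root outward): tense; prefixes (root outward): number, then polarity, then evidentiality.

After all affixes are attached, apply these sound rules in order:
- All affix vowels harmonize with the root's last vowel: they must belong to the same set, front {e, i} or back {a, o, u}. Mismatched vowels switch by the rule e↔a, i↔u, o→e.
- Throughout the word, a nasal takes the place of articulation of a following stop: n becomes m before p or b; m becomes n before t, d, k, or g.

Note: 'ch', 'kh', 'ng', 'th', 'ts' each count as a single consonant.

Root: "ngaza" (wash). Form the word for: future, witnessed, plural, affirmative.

kazungazau

Attach number plural zi- → zingaza.
Attach tense future -u → zingazau.
Attach polarity affirmative a- → azingazau.
Attach evidentiality witnessed k- → kazingazau.
Apply vowel harmony: kazingazau → kazungazau.
Nasal assimilation: no change.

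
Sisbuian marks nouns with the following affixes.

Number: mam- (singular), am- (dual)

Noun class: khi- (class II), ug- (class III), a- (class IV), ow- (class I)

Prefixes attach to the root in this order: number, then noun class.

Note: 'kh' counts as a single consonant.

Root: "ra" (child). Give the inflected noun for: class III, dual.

Attach number dual am- → amra.
Attach noun class class III ug- → ugamra.

ugamra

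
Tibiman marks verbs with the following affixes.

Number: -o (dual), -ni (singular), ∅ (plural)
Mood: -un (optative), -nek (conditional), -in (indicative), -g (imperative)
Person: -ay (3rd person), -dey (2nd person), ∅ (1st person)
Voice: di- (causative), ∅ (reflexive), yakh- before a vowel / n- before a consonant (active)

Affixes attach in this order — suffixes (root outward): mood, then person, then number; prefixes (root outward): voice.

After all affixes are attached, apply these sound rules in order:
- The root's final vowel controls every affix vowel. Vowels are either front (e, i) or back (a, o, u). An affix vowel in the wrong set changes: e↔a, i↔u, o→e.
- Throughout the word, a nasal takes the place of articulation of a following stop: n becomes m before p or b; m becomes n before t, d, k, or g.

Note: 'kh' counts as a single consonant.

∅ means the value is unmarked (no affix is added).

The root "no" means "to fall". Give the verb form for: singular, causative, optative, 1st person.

dunounnu

Attach voice causative di- → dino.
Attach mood optative -un → dinoun.
person = 1st person: zero marking, form stays dinoun.
Attach number singular -ni → dinounni.
Apply vowel harmony: dinounni → dunounnu.
Nasal assimilation: no change.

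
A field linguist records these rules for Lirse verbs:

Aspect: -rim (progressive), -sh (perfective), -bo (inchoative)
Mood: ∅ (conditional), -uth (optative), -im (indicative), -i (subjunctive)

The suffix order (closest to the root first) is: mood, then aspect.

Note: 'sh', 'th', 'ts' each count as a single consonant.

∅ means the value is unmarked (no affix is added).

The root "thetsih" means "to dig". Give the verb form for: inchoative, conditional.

thetsihbo

mood = conditional: zero marking, form stays thetsih.
Attach aspect inchoative -bo → thetsihbo.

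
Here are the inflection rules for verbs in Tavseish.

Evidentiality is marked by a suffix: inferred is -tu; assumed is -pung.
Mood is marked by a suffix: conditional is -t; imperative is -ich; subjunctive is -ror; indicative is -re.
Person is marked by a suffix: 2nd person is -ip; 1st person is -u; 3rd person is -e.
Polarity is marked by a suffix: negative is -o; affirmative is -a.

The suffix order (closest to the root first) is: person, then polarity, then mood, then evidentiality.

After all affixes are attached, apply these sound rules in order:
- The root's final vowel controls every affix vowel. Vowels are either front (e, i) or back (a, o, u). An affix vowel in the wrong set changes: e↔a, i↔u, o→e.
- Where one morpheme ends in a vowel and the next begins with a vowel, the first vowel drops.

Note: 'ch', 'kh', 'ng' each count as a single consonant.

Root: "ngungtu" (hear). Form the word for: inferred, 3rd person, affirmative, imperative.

ngungtuchtu

Attach person 3rd person -e → ngungtue.
Attach polarity affirmative -a → ngungtuea.
Attach mood imperative -ich → ngungtueaich.
Attach evidentiality inferred -tu → ngungtueaichtu.
Apply vowel harmony: ngungtueaichtu → ngungtuaauchtu.
Apply vowel deletion: ngungtuaauchtu → ngungtuchtu.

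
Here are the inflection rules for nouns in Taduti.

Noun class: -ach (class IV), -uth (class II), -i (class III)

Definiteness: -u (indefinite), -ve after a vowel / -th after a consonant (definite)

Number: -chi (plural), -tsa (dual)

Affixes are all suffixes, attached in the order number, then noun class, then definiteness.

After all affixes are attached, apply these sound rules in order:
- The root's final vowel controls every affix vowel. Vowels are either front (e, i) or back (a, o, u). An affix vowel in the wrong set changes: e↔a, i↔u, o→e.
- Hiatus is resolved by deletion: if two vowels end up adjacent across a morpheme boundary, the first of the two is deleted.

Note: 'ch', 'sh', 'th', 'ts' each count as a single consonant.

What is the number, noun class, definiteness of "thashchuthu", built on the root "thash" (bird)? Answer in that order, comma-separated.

plural, class II, indefinite

Segment: thash-chi-uth-u.
number: -chi → plural.
noun class: -uth → class II.
definiteness: -u → indefinite.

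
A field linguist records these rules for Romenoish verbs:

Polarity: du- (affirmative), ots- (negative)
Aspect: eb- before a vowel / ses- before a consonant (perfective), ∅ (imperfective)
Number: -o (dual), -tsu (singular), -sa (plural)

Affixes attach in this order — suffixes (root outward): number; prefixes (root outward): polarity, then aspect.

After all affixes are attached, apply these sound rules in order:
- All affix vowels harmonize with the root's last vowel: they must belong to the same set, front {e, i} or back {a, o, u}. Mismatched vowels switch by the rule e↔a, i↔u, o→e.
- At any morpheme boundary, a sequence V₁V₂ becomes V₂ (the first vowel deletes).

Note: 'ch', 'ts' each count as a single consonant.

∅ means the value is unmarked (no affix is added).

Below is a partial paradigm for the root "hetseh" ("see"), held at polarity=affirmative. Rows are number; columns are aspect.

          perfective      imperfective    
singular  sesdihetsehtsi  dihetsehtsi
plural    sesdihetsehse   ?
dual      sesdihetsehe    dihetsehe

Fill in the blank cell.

Attach polarity affirmative du- → duhetseh.
aspect = imperfective: zero marking, form stays duhetseh.
Attach number plural -sa → duhetsehsa.
Apply vowel harmony: duhetsehsa → dihetsehse.
Vowel deletion: no change.

dihetsehse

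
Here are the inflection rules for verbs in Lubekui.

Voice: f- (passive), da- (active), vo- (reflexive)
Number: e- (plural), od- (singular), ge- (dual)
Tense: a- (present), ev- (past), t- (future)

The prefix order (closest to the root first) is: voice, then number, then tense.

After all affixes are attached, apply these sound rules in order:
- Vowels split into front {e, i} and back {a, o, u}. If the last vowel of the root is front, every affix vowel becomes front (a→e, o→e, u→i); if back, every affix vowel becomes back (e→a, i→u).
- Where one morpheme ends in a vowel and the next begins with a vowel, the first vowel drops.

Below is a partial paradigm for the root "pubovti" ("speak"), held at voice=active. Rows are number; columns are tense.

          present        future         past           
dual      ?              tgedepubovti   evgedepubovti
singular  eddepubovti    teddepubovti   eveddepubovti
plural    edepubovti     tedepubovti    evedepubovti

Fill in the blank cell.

egedepubovti

Attach voice active da- → dapubovti.
Attach number dual ge- → gedapubovti.
Attach tense present a- → agedapubovti.
Apply vowel harmony: agedapubovti → egedepubovti.
Vowel deletion: no change.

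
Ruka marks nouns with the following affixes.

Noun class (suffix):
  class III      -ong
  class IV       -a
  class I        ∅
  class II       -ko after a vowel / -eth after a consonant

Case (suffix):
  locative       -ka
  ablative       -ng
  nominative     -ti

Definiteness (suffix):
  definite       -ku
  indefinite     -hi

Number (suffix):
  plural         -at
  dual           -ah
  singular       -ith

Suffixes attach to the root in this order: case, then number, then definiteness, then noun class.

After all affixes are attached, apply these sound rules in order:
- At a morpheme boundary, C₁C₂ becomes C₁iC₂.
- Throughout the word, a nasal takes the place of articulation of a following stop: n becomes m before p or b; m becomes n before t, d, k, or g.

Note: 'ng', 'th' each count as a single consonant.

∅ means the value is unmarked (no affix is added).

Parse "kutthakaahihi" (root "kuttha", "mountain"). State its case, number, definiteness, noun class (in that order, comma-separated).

locative, dual, indefinite, class I

Segment: kuttha-ka-ah-hi.
case: -ka → locative.
number: -ah → dual.
definiteness: -hi → indefinite.
noun class: ∅ → class I.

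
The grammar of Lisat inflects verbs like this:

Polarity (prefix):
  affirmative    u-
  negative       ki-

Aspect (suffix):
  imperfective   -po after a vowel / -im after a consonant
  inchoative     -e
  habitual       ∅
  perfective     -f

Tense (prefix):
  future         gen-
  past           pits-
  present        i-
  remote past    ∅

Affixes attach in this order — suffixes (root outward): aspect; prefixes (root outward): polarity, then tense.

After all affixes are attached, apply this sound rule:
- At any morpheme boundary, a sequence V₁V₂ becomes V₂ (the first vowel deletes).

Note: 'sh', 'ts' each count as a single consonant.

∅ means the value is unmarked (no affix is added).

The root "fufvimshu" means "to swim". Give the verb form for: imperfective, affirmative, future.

genufufvimshupo

Attach polarity affirmative u- → ufufvimshu.
Attach aspect imperfective -po (after vowel 'u') → ufufvimshupo.
Attach tense future gen- → genufufvimshupo.
Vowel deletion: no change.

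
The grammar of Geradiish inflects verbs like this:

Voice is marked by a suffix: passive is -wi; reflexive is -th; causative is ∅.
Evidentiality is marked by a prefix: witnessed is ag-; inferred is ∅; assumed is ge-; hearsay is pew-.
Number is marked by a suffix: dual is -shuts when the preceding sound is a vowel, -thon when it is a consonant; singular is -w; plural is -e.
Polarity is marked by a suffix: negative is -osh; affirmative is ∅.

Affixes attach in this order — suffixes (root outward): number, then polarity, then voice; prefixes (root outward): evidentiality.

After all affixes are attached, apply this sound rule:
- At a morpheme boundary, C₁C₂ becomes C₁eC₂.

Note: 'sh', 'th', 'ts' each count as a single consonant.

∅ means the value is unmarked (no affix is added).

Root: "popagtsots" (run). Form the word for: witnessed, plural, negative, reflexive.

Attach number plural -e → popagtsotse.
Attach polarity negative -osh → popagtsotseosh.
Attach voice reflexive -th → popagtsotseoshth.
Attach evidentiality witnessed ag- → agpopagtsotseoshth.
Apply epenthesis: agpopagtsotseoshth → agepopagtsotseosheth.

agepopagtsotseosheth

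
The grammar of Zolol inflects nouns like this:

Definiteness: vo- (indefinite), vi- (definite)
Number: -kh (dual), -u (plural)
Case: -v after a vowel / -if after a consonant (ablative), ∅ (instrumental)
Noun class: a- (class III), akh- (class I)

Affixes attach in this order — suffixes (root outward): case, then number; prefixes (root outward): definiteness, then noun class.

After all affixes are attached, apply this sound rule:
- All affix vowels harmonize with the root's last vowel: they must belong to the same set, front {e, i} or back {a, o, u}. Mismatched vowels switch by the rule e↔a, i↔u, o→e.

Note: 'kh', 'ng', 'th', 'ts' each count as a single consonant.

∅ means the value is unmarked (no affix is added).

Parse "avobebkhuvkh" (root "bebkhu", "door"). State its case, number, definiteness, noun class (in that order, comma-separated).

ablative, dual, indefinite, class III

Segment: a-vo-bebkhu-v-kh.
case: -v/if → ablative.
number: -kh → dual.
definiteness: vo- → indefinite.
noun class: a- → class III.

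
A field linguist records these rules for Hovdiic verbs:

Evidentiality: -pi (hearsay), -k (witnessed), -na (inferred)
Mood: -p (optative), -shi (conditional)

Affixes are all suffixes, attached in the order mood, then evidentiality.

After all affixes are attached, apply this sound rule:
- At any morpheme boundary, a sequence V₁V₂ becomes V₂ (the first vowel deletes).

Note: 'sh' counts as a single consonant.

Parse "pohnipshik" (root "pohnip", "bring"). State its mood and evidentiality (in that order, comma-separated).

conditional, witnessed

Segment: pohnip-shi-k.
mood: -shi → conditional.
evidentiality: -k → witnessed.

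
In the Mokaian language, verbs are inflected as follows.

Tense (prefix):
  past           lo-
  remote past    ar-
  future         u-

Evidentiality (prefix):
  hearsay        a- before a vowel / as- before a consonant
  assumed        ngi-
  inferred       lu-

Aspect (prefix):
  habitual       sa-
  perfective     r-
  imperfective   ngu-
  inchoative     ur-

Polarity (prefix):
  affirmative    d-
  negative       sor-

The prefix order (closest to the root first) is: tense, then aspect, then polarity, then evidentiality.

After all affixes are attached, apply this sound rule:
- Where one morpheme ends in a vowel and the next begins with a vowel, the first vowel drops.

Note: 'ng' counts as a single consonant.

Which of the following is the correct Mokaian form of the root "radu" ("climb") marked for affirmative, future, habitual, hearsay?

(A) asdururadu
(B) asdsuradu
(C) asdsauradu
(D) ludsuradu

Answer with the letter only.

B

Attach tense future u- → uradu.
Attach aspect habitual sa- → sauradu.
Attach polarity affirmative d- → dsauradu.
Attach evidentiality hearsay as- (before consonant 'd') → asdsauradu.
Apply vowel deletion: asdsauradu → asdsuradu.
So the correct form is asdsuradu, option (B).
(A) asdururadu is wrong: it uses inchoative instead of habitual for aspect.
(C) asdsauradu is wrong: it fails to apply the sound rule(s).
(D) ludsuradu is wrong: it uses inferred instead of hearsay for evidentiality.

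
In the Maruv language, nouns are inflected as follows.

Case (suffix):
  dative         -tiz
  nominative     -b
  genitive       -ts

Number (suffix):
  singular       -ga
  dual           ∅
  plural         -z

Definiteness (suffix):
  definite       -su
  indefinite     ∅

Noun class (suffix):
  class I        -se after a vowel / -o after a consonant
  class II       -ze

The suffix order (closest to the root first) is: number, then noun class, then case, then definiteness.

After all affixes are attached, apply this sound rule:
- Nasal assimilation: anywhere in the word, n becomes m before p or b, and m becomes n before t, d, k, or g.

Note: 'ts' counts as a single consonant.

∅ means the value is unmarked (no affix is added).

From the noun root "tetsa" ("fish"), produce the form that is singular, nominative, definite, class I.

Attach number singular -ga → tetsaga.
Attach noun class class I -se (after vowel 'a') → tetsagase.
Attach case nominative -b → tetsagaseb.
Attach definiteness definite -su → tetsagasebsu.
Nasal assimilation: no change.

tetsagasebsu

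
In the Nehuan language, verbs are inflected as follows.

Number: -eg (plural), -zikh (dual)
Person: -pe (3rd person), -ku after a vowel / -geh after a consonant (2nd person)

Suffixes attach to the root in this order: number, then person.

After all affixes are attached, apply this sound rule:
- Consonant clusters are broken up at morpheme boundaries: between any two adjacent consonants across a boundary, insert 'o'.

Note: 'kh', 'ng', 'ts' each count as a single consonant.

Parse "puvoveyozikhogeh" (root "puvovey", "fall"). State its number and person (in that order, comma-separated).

dual, 2nd person

Segment: puvovey-zikh-geh.
number: -zikh → dual.
person: -ku/geh → 2nd person.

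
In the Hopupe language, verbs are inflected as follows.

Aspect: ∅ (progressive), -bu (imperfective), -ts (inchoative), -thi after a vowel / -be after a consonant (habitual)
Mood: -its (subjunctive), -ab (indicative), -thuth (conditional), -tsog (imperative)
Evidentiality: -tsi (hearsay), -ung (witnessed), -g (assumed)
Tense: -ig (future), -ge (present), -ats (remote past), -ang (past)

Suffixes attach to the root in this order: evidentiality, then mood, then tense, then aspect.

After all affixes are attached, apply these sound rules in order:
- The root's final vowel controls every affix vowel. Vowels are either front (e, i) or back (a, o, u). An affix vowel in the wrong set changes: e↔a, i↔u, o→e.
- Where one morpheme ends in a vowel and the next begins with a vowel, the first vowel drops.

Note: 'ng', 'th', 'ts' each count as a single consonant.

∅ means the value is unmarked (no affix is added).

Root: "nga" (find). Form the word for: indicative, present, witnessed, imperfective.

ngungabgabu

Attach evidentiality witnessed -ung → ngaung.
Attach mood indicative -ab → ngaungab.
Attach tense present -ge → ngaungabge.
Attach aspect imperfective -bu → ngaungabgebu.
Apply vowel harmony: ngaungabgebu → ngaungabgabu.
Apply vowel deletion: ngaungabgabu → ngungabgabu.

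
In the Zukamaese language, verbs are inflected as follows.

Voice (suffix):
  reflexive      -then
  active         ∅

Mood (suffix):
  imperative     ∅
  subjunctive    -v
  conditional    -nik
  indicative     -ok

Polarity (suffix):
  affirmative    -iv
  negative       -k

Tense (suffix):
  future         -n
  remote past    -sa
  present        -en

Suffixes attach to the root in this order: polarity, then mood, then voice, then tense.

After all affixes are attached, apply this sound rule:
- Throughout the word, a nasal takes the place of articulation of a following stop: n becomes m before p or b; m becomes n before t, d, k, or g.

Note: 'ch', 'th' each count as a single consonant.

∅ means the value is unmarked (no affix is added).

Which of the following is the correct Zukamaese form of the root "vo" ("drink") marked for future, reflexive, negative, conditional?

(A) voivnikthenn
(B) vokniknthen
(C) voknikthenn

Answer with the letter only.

Attach polarity negative -k → vok.
Attach mood conditional -nik → voknik.
Attach voice reflexive -then → voknikthen.
Attach tense future -n → voknikthenn.
Nasal assimilation: no change.
So the correct form is voknikthenn, option (C).
(B) vokniknthen is wrong: it has the affixes in the wrong order.
(A) voivnikthenn is wrong: it uses affirmative instead of negative for polarity.

C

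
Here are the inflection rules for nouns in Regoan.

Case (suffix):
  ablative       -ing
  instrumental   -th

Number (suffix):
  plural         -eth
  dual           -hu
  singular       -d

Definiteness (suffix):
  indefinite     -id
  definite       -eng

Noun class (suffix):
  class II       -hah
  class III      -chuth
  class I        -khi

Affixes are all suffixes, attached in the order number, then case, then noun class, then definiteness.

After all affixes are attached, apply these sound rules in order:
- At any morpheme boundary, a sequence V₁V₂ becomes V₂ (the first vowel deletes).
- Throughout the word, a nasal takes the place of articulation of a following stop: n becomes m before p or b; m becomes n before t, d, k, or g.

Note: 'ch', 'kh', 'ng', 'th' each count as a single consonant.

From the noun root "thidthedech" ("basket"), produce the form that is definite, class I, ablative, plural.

thidthedechethingkheng

Attach number plural -eth → thidthedecheth.
Attach case ablative -ing → thidthedechething.
Attach noun class class I -khi → thidthedechethingkhi.
Attach definiteness definite -eng → thidthedechethingkhieng.
Apply vowel deletion: thidthedechethingkhieng → thidthedechethingkheng.
Nasal assimilation: no change.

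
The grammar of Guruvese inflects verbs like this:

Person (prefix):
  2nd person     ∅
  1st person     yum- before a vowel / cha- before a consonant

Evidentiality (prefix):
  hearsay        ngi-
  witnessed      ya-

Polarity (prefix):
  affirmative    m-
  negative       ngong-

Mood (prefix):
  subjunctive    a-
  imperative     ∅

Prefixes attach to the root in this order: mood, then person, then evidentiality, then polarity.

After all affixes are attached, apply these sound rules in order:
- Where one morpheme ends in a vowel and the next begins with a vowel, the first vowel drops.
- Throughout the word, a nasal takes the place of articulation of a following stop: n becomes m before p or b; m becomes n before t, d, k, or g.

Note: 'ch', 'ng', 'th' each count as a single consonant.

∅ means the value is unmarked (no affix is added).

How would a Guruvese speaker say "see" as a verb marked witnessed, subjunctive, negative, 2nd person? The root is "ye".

Attach mood subjunctive a- → aye.
person = 2nd person: zero marking, form stays aye.
Attach evidentiality witnessed ya- → yaaye.
Attach polarity negative ngong- → ngongyaaye.
Apply vowel deletion: ngongyaaye → ngongyaye.
Nasal assimilation: no change.

ngongyaye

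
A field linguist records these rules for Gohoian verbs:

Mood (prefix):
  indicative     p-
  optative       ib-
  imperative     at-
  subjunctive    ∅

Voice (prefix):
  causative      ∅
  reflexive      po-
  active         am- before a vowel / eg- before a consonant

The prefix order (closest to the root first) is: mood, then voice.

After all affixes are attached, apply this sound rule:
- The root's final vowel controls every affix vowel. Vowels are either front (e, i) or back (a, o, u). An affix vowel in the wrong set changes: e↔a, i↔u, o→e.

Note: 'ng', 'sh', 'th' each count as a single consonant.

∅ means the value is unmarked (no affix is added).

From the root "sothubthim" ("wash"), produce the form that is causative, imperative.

Attach mood imperative at- → atsothubthim.
voice = causative: zero marking, form stays atsothubthim.
Apply vowel harmony: atsothubthim → etsothubthim.

etsothubthim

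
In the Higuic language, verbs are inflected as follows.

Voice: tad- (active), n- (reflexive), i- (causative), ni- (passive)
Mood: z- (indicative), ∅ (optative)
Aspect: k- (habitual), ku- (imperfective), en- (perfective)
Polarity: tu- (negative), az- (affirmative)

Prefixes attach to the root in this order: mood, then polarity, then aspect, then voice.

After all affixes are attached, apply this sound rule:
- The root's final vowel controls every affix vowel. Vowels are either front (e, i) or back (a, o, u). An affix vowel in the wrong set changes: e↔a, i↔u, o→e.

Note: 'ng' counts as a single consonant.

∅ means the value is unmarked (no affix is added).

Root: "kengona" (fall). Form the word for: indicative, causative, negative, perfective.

uantuzkengona

Attach mood indicative z- → zkengona.
Attach polarity negative tu- → tuzkengona.
Attach aspect perfective en- → entuzkengona.
Attach voice causative i- → ientuzkengona.
Apply vowel harmony: ientuzkengona → uantuzkengona.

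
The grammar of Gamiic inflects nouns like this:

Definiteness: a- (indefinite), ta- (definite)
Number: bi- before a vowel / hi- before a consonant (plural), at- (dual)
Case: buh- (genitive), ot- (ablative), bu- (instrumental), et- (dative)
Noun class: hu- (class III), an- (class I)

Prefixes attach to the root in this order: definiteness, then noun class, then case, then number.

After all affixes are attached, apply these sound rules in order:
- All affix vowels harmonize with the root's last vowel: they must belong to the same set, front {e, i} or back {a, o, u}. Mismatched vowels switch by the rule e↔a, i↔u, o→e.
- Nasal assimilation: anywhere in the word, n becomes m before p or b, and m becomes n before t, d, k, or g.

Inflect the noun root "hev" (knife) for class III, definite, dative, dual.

Attach definiteness definite ta- → tahev.
Attach noun class class III hu- → hutahev.
Attach case dative et- → ethutahev.
Attach number dual at- → atethutahev.
Apply vowel harmony: atethutahev → etethitehev.
Nasal assimilation: no change.

etethitehev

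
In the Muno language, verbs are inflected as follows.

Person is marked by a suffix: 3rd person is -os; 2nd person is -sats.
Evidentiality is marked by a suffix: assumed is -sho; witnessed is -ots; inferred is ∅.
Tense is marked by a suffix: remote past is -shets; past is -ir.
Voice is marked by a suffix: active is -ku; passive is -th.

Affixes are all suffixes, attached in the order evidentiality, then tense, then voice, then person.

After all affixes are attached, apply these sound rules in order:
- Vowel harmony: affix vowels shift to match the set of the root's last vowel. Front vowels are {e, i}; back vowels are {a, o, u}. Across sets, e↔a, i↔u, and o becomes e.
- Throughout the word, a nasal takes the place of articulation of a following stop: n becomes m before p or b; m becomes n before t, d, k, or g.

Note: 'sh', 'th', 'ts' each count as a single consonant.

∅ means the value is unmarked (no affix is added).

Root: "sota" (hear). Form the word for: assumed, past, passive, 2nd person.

sotashourthsats

Attach evidentiality assumed -sho → sotasho.
Attach tense past -ir → sotashoir.
Attach voice passive -th → sotashoirth.
Attach person 2nd person -sats → sotashoirthsats.
Apply vowel harmony: sotashoirthsats → sotashourthsats.
Nasal assimilation: no change.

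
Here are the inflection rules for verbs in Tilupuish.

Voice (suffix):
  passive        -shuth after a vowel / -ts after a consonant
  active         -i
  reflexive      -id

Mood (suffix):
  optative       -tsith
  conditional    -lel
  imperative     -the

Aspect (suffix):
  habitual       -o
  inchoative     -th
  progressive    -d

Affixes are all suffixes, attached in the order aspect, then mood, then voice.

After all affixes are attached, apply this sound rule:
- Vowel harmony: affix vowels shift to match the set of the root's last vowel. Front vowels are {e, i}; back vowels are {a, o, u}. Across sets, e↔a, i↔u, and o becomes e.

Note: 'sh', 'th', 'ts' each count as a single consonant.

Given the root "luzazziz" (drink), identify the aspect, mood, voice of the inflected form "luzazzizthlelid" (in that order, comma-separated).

Segment: luzazziz-th-lel-id.
aspect: -th → inchoative.
mood: -lel → conditional.
voice: -id → reflexive.

inchoative, conditional, reflexive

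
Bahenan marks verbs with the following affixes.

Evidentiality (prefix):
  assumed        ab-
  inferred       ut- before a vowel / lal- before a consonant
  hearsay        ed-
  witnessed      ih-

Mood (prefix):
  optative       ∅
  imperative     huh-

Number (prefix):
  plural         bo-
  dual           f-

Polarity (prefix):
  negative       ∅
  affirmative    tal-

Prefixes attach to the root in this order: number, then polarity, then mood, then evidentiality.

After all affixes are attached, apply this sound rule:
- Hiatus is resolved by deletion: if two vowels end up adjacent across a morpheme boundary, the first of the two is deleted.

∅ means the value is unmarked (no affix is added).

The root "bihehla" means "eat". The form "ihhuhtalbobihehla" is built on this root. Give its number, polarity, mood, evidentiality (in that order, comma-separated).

plural, affirmative, imperative, witnessed

Segment: ih-huh-tal-bo-bihehla.
number: bo- → plural.
polarity: tal- → affirmative.
mood: huh- → imperative.
evidentiality: ih- → witnessed.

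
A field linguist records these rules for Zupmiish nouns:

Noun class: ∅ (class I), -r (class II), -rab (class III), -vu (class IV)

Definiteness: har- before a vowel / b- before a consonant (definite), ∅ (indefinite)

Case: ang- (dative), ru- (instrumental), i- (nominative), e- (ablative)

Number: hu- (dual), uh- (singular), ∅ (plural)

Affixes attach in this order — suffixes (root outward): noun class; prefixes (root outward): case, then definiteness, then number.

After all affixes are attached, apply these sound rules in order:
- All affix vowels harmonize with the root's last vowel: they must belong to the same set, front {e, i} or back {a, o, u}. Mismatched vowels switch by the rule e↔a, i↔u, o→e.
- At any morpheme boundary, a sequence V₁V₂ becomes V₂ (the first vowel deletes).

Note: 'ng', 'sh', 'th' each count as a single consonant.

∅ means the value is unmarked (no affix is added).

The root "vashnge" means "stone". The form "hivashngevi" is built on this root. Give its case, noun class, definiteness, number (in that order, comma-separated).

nominative, class IV, indefinite, dual

Segment: hu-i-vashnge-vu.
case: i- → nominative.
noun class: -vu → class IV.
definiteness: ∅ → indefinite.
number: hu- → dual.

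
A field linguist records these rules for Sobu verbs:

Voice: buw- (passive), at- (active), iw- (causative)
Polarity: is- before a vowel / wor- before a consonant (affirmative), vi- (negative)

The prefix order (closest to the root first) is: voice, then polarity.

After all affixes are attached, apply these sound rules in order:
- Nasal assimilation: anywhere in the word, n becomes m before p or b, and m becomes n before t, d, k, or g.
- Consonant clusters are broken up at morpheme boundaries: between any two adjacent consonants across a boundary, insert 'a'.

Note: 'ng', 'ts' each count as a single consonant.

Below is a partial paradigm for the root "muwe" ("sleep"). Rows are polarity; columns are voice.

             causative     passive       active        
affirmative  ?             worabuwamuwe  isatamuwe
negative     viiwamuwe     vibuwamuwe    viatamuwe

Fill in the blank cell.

isiwamuwe

Attach voice causative iw- → iwmuwe.
Attach polarity affirmative is- (before vowel 'i') → isiwmuwe.
Nasal assimilation: no change.
Apply epenthesis: isiwmuwe → isiwamuwe.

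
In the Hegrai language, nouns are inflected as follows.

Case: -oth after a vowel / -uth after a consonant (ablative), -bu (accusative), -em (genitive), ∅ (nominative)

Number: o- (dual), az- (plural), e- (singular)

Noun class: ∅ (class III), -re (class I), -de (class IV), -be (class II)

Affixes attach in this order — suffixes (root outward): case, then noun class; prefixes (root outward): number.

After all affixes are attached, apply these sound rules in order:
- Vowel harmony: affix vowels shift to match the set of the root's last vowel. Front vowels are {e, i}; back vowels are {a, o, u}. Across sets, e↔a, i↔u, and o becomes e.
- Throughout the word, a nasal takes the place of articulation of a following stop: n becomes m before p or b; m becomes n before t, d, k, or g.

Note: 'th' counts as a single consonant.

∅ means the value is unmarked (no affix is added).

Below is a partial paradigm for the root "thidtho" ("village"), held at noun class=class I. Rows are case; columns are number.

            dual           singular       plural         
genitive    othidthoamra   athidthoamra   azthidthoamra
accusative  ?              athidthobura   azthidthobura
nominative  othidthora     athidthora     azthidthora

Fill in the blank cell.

othidthobura

Attach number dual o- → othidtho.
Attach case accusative -bu → othidthobu.
Attach noun class class I -re → othidthobure.
Apply vowel harmony: othidthobure → othidthobura.
Nasal assimilation: no change.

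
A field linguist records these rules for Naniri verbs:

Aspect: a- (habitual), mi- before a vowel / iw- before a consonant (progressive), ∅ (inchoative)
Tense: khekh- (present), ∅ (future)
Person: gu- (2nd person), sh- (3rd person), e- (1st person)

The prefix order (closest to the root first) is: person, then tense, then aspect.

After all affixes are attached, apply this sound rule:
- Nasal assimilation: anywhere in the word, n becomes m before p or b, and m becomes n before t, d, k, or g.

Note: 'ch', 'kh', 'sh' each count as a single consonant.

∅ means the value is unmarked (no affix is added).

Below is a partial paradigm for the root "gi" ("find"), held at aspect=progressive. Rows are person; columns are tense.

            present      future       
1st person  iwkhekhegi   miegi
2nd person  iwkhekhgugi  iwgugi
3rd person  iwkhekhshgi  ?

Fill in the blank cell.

Attach person 3rd person sh- → shgi.
tense = future: zero marking, form stays shgi.
Attach aspect progressive iw- (before consonant 'sh') → iwshgi.
Nasal assimilation: no change.

iwshgi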